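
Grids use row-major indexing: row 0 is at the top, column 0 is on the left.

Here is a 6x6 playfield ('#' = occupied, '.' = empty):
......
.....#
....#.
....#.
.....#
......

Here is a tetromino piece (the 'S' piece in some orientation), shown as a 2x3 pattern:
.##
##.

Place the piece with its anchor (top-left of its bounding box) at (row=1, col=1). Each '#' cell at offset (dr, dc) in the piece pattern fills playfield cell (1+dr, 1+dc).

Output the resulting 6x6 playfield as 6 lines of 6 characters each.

Fill (1+0,1+1) = (1,2)
Fill (1+0,1+2) = (1,3)
Fill (1+1,1+0) = (2,1)
Fill (1+1,1+1) = (2,2)

Answer: ......
..##.#
.##.#.
....#.
.....#
......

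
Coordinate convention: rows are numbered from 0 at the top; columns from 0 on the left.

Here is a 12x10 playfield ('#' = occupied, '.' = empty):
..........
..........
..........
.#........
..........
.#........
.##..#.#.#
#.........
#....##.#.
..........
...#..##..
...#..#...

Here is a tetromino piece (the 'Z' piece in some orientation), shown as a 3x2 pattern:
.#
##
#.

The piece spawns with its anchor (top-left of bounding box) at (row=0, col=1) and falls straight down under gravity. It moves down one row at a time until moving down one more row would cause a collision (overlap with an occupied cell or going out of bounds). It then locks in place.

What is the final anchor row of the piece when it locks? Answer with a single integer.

Answer: 0

Derivation:
Spawn at (row=0, col=1). Try each row:
  row 0: fits
  row 1: blocked -> lock at row 0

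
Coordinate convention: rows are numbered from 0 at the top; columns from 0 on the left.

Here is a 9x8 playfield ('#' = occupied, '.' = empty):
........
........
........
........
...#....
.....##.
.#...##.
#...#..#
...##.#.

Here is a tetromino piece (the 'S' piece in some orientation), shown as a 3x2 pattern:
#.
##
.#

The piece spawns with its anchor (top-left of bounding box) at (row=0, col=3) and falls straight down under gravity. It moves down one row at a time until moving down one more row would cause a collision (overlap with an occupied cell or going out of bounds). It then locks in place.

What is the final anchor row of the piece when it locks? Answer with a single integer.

Answer: 2

Derivation:
Spawn at (row=0, col=3). Try each row:
  row 0: fits
  row 1: fits
  row 2: fits
  row 3: blocked -> lock at row 2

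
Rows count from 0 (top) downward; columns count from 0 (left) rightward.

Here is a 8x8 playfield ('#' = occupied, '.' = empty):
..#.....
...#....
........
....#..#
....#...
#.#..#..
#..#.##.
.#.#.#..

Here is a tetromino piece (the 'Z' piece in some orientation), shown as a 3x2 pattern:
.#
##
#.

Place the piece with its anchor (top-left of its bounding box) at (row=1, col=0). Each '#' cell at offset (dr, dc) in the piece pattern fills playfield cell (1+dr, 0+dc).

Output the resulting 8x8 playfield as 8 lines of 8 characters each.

Answer: ..#.....
.#.#....
##......
#...#..#
....#...
#.#..#..
#..#.##.
.#.#.#..

Derivation:
Fill (1+0,0+1) = (1,1)
Fill (1+1,0+0) = (2,0)
Fill (1+1,0+1) = (2,1)
Fill (1+2,0+0) = (3,0)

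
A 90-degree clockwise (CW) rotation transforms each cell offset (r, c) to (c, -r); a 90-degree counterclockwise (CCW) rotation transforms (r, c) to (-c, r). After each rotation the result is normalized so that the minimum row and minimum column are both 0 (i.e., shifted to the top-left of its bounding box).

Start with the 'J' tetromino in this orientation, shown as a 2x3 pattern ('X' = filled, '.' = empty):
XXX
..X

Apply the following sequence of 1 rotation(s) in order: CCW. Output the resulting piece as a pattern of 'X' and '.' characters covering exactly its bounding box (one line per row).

Start:
XXX
..X
After rotation 1 (CCW):
XX
X.
X.

Answer: XX
X.
X.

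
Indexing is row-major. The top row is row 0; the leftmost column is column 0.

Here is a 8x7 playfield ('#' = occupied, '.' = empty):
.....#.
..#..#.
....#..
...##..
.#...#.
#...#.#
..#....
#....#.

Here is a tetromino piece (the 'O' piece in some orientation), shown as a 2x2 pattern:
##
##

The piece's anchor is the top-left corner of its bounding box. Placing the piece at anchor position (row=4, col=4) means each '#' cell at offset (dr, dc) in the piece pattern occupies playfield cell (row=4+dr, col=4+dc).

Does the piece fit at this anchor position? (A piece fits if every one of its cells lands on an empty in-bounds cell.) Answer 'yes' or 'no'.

Check each piece cell at anchor (4, 4):
  offset (0,0) -> (4,4): empty -> OK
  offset (0,1) -> (4,5): occupied ('#') -> FAIL
  offset (1,0) -> (5,4): occupied ('#') -> FAIL
  offset (1,1) -> (5,5): empty -> OK
All cells valid: no

Answer: no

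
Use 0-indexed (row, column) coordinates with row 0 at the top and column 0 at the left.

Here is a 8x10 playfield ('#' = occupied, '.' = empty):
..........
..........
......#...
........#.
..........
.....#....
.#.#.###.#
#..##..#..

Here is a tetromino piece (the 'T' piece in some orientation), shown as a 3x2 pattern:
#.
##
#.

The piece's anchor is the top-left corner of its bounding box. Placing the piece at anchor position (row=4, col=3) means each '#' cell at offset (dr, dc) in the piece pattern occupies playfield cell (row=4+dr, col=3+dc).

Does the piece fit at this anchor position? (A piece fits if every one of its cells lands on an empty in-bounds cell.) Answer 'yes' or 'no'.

Answer: no

Derivation:
Check each piece cell at anchor (4, 3):
  offset (0,0) -> (4,3): empty -> OK
  offset (1,0) -> (5,3): empty -> OK
  offset (1,1) -> (5,4): empty -> OK
  offset (2,0) -> (6,3): occupied ('#') -> FAIL
All cells valid: no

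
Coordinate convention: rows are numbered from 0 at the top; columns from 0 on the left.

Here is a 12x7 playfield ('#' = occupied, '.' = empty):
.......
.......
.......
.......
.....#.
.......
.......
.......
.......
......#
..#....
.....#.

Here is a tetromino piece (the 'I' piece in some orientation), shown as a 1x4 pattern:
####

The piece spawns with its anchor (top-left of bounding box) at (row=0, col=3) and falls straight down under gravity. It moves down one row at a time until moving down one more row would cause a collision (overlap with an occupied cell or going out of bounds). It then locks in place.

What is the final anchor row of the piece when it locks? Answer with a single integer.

Answer: 3

Derivation:
Spawn at (row=0, col=3). Try each row:
  row 0: fits
  row 1: fits
  row 2: fits
  row 3: fits
  row 4: blocked -> lock at row 3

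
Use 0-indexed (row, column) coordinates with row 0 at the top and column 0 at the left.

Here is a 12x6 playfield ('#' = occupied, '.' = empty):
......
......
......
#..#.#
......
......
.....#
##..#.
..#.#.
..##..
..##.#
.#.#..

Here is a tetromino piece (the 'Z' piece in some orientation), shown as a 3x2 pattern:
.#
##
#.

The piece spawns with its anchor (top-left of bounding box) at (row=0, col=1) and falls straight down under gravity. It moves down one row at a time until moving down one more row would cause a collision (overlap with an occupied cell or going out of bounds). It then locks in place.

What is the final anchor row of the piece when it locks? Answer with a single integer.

Answer: 4

Derivation:
Spawn at (row=0, col=1). Try each row:
  row 0: fits
  row 1: fits
  row 2: fits
  row 3: fits
  row 4: fits
  row 5: blocked -> lock at row 4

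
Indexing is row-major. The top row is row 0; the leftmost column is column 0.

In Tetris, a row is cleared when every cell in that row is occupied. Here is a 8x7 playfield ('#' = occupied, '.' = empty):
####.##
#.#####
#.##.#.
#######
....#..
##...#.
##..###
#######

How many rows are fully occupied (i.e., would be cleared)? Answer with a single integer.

Answer: 2

Derivation:
Check each row:
  row 0: 1 empty cell -> not full
  row 1: 1 empty cell -> not full
  row 2: 3 empty cells -> not full
  row 3: 0 empty cells -> FULL (clear)
  row 4: 6 empty cells -> not full
  row 5: 4 empty cells -> not full
  row 6: 2 empty cells -> not full
  row 7: 0 empty cells -> FULL (clear)
Total rows cleared: 2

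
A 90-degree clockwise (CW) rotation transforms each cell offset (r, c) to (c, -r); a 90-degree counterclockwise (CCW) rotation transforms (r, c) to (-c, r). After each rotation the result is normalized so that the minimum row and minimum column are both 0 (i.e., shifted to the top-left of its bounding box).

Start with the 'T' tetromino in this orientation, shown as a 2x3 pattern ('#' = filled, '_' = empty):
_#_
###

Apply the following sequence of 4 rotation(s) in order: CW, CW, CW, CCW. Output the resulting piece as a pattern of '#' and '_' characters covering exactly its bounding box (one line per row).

Start:
_#_
###
After rotation 1 (CW):
#_
##
#_
After rotation 2 (CW):
###
_#_
After rotation 3 (CW):
_#
##
_#
After rotation 4 (CCW):
###
_#_

Answer: ###
_#_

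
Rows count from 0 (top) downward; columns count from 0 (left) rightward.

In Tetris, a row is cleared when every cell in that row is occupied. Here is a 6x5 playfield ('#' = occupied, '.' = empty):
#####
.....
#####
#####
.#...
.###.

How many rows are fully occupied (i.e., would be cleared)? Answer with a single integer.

Answer: 3

Derivation:
Check each row:
  row 0: 0 empty cells -> FULL (clear)
  row 1: 5 empty cells -> not full
  row 2: 0 empty cells -> FULL (clear)
  row 3: 0 empty cells -> FULL (clear)
  row 4: 4 empty cells -> not full
  row 5: 2 empty cells -> not full
Total rows cleared: 3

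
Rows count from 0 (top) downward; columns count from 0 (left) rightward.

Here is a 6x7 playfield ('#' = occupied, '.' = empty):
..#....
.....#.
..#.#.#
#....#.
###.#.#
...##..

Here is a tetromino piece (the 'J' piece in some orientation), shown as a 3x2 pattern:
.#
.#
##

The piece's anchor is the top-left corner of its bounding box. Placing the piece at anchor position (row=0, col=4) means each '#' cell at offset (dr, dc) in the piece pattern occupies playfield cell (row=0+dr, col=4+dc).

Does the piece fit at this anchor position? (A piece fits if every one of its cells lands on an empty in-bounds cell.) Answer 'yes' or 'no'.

Check each piece cell at anchor (0, 4):
  offset (0,1) -> (0,5): empty -> OK
  offset (1,1) -> (1,5): occupied ('#') -> FAIL
  offset (2,0) -> (2,4): occupied ('#') -> FAIL
  offset (2,1) -> (2,5): empty -> OK
All cells valid: no

Answer: no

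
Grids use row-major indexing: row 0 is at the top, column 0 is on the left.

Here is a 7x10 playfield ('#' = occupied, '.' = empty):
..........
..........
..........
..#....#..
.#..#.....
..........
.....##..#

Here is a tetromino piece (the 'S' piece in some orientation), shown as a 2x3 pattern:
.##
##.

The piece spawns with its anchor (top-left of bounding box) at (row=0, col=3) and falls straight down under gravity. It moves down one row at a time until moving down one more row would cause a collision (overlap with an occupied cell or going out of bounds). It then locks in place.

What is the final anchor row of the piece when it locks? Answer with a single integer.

Answer: 2

Derivation:
Spawn at (row=0, col=3). Try each row:
  row 0: fits
  row 1: fits
  row 2: fits
  row 3: blocked -> lock at row 2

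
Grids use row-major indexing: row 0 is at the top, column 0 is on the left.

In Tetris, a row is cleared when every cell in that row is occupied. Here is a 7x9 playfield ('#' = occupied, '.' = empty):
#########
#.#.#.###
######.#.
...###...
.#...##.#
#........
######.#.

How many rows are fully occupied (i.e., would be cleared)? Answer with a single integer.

Check each row:
  row 0: 0 empty cells -> FULL (clear)
  row 1: 3 empty cells -> not full
  row 2: 2 empty cells -> not full
  row 3: 6 empty cells -> not full
  row 4: 5 empty cells -> not full
  row 5: 8 empty cells -> not full
  row 6: 2 empty cells -> not full
Total rows cleared: 1

Answer: 1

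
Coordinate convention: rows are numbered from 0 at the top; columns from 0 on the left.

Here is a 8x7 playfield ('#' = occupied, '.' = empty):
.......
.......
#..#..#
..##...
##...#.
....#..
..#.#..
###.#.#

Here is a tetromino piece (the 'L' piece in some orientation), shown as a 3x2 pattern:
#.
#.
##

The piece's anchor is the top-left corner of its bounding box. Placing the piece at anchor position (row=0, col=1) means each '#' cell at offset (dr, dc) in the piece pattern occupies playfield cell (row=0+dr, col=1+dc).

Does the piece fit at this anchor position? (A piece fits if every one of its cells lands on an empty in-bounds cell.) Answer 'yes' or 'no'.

Check each piece cell at anchor (0, 1):
  offset (0,0) -> (0,1): empty -> OK
  offset (1,0) -> (1,1): empty -> OK
  offset (2,0) -> (2,1): empty -> OK
  offset (2,1) -> (2,2): empty -> OK
All cells valid: yes

Answer: yes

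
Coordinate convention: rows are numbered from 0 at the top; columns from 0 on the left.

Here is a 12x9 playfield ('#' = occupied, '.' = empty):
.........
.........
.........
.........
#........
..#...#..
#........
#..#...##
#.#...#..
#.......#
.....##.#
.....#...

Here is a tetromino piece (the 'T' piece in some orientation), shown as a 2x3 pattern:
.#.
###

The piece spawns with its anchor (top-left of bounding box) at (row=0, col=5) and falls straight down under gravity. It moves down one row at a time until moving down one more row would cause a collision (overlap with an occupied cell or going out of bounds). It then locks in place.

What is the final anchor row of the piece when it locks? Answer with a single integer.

Spawn at (row=0, col=5). Try each row:
  row 0: fits
  row 1: fits
  row 2: fits
  row 3: fits
  row 4: blocked -> lock at row 3

Answer: 3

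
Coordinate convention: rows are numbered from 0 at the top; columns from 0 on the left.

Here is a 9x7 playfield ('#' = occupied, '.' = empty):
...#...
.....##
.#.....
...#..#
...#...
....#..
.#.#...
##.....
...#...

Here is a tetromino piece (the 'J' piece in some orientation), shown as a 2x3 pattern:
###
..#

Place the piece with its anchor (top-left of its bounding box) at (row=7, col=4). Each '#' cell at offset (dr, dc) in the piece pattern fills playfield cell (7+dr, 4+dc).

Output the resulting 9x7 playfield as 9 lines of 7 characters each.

Answer: ...#...
.....##
.#.....
...#..#
...#...
....#..
.#.#...
##..###
...#..#

Derivation:
Fill (7+0,4+0) = (7,4)
Fill (7+0,4+1) = (7,5)
Fill (7+0,4+2) = (7,6)
Fill (7+1,4+2) = (8,6)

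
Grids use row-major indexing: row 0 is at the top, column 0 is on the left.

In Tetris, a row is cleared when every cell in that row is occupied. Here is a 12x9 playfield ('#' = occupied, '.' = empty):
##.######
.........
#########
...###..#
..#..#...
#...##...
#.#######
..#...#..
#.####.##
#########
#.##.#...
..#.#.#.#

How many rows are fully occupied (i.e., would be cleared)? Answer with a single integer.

Answer: 2

Derivation:
Check each row:
  row 0: 1 empty cell -> not full
  row 1: 9 empty cells -> not full
  row 2: 0 empty cells -> FULL (clear)
  row 3: 5 empty cells -> not full
  row 4: 7 empty cells -> not full
  row 5: 6 empty cells -> not full
  row 6: 1 empty cell -> not full
  row 7: 7 empty cells -> not full
  row 8: 2 empty cells -> not full
  row 9: 0 empty cells -> FULL (clear)
  row 10: 5 empty cells -> not full
  row 11: 5 empty cells -> not full
Total rows cleared: 2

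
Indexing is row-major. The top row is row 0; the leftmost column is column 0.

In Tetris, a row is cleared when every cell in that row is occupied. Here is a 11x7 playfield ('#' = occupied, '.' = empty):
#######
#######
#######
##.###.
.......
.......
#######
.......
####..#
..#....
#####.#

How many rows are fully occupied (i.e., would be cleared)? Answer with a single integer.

Answer: 4

Derivation:
Check each row:
  row 0: 0 empty cells -> FULL (clear)
  row 1: 0 empty cells -> FULL (clear)
  row 2: 0 empty cells -> FULL (clear)
  row 3: 2 empty cells -> not full
  row 4: 7 empty cells -> not full
  row 5: 7 empty cells -> not full
  row 6: 0 empty cells -> FULL (clear)
  row 7: 7 empty cells -> not full
  row 8: 2 empty cells -> not full
  row 9: 6 empty cells -> not full
  row 10: 1 empty cell -> not full
Total rows cleared: 4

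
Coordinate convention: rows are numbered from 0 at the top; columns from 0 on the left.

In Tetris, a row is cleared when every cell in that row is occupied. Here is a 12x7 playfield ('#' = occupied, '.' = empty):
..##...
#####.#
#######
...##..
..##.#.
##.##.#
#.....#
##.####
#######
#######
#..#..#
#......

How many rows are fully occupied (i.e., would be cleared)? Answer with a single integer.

Answer: 3

Derivation:
Check each row:
  row 0: 5 empty cells -> not full
  row 1: 1 empty cell -> not full
  row 2: 0 empty cells -> FULL (clear)
  row 3: 5 empty cells -> not full
  row 4: 4 empty cells -> not full
  row 5: 2 empty cells -> not full
  row 6: 5 empty cells -> not full
  row 7: 1 empty cell -> not full
  row 8: 0 empty cells -> FULL (clear)
  row 9: 0 empty cells -> FULL (clear)
  row 10: 4 empty cells -> not full
  row 11: 6 empty cells -> not full
Total rows cleared: 3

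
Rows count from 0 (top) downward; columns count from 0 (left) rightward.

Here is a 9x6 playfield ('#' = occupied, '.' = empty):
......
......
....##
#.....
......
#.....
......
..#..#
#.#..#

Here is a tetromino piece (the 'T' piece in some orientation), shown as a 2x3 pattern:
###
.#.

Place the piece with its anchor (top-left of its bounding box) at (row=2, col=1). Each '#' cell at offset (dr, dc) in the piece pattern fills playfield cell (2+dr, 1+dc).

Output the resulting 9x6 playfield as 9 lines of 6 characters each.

Fill (2+0,1+0) = (2,1)
Fill (2+0,1+1) = (2,2)
Fill (2+0,1+2) = (2,3)
Fill (2+1,1+1) = (3,2)

Answer: ......
......
.#####
#.#...
......
#.....
......
..#..#
#.#..#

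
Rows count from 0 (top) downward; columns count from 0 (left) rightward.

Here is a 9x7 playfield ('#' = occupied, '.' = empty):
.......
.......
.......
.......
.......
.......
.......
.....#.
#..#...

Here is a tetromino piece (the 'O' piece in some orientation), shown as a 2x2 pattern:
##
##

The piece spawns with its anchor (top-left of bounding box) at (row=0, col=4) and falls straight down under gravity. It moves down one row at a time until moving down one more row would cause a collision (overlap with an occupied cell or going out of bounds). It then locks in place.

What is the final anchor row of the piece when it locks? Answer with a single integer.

Answer: 5

Derivation:
Spawn at (row=0, col=4). Try each row:
  row 0: fits
  row 1: fits
  row 2: fits
  row 3: fits
  row 4: fits
  row 5: fits
  row 6: blocked -> lock at row 5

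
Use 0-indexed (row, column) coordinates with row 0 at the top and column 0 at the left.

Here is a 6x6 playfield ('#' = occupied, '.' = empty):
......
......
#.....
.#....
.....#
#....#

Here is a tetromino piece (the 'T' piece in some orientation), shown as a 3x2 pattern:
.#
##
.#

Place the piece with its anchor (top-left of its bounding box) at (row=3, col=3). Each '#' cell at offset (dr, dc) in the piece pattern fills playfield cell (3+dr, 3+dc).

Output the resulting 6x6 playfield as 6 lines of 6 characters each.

Fill (3+0,3+1) = (3,4)
Fill (3+1,3+0) = (4,3)
Fill (3+1,3+1) = (4,4)
Fill (3+2,3+1) = (5,4)

Answer: ......
......
#.....
.#..#.
...###
#...##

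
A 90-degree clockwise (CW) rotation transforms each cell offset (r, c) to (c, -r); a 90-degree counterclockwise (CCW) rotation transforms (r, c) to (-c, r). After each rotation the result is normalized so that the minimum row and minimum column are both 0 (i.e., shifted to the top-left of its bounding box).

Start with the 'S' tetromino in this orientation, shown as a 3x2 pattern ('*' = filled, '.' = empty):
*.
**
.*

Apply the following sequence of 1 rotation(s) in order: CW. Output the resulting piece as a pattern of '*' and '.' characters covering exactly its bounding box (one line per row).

Answer: .**
**.

Derivation:
Start:
*.
**
.*
After rotation 1 (CW):
.**
**.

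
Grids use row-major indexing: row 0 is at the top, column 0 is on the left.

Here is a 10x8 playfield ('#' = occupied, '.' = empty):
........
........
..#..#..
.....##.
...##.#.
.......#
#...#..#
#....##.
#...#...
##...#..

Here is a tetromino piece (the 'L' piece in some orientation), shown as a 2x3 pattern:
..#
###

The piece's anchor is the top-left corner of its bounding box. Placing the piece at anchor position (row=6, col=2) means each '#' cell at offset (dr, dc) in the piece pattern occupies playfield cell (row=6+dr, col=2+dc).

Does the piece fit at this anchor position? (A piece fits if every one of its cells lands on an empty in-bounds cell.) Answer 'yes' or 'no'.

Check each piece cell at anchor (6, 2):
  offset (0,2) -> (6,4): occupied ('#') -> FAIL
  offset (1,0) -> (7,2): empty -> OK
  offset (1,1) -> (7,3): empty -> OK
  offset (1,2) -> (7,4): empty -> OK
All cells valid: no

Answer: no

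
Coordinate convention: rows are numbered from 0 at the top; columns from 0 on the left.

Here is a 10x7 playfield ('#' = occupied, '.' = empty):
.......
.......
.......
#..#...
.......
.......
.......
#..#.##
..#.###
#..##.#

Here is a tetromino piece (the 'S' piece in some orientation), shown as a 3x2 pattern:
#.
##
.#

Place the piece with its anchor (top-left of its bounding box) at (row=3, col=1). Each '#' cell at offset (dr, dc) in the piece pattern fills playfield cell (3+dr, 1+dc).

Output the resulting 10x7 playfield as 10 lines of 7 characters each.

Answer: .......
.......
.......
##.#...
.##....
..#....
.......
#..#.##
..#.###
#..##.#

Derivation:
Fill (3+0,1+0) = (3,1)
Fill (3+1,1+0) = (4,1)
Fill (3+1,1+1) = (4,2)
Fill (3+2,1+1) = (5,2)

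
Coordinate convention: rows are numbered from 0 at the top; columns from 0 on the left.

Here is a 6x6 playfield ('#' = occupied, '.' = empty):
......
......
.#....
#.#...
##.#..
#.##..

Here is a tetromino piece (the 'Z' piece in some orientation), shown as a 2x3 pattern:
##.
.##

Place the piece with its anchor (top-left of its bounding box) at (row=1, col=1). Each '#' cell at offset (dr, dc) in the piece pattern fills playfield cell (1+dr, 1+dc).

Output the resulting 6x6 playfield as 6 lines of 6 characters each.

Fill (1+0,1+0) = (1,1)
Fill (1+0,1+1) = (1,2)
Fill (1+1,1+1) = (2,2)
Fill (1+1,1+2) = (2,3)

Answer: ......
.##...
.###..
#.#...
##.#..
#.##..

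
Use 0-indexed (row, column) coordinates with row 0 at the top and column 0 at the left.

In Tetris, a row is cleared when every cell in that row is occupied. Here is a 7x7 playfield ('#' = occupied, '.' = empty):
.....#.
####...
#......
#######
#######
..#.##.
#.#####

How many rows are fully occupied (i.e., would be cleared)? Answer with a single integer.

Answer: 2

Derivation:
Check each row:
  row 0: 6 empty cells -> not full
  row 1: 3 empty cells -> not full
  row 2: 6 empty cells -> not full
  row 3: 0 empty cells -> FULL (clear)
  row 4: 0 empty cells -> FULL (clear)
  row 5: 4 empty cells -> not full
  row 6: 1 empty cell -> not full
Total rows cleared: 2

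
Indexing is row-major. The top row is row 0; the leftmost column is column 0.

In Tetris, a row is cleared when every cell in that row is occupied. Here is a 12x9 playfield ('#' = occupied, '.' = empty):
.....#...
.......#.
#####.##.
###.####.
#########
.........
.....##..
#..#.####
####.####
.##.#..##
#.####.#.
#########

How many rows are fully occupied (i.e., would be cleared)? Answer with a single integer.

Check each row:
  row 0: 8 empty cells -> not full
  row 1: 8 empty cells -> not full
  row 2: 2 empty cells -> not full
  row 3: 2 empty cells -> not full
  row 4: 0 empty cells -> FULL (clear)
  row 5: 9 empty cells -> not full
  row 6: 7 empty cells -> not full
  row 7: 3 empty cells -> not full
  row 8: 1 empty cell -> not full
  row 9: 4 empty cells -> not full
  row 10: 3 empty cells -> not full
  row 11: 0 empty cells -> FULL (clear)
Total rows cleared: 2

Answer: 2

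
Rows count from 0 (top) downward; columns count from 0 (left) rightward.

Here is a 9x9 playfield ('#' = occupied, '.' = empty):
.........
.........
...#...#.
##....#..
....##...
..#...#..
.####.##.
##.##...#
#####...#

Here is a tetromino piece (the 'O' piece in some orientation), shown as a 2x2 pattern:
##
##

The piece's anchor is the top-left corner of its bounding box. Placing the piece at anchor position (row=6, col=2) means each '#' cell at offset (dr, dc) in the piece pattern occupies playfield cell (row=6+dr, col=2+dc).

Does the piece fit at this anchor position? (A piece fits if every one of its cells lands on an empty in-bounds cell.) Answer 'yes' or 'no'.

Check each piece cell at anchor (6, 2):
  offset (0,0) -> (6,2): occupied ('#') -> FAIL
  offset (0,1) -> (6,3): occupied ('#') -> FAIL
  offset (1,0) -> (7,2): empty -> OK
  offset (1,1) -> (7,3): occupied ('#') -> FAIL
All cells valid: no

Answer: no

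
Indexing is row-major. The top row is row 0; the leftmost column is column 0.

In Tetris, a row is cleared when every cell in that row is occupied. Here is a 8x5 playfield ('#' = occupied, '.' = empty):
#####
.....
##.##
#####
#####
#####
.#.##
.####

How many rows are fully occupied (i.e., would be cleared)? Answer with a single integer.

Answer: 4

Derivation:
Check each row:
  row 0: 0 empty cells -> FULL (clear)
  row 1: 5 empty cells -> not full
  row 2: 1 empty cell -> not full
  row 3: 0 empty cells -> FULL (clear)
  row 4: 0 empty cells -> FULL (clear)
  row 5: 0 empty cells -> FULL (clear)
  row 6: 2 empty cells -> not full
  row 7: 1 empty cell -> not full
Total rows cleared: 4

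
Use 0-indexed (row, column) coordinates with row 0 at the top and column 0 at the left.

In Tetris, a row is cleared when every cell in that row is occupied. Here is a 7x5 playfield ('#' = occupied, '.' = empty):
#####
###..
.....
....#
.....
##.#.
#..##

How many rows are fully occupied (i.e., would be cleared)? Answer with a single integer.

Answer: 1

Derivation:
Check each row:
  row 0: 0 empty cells -> FULL (clear)
  row 1: 2 empty cells -> not full
  row 2: 5 empty cells -> not full
  row 3: 4 empty cells -> not full
  row 4: 5 empty cells -> not full
  row 5: 2 empty cells -> not full
  row 6: 2 empty cells -> not full
Total rows cleared: 1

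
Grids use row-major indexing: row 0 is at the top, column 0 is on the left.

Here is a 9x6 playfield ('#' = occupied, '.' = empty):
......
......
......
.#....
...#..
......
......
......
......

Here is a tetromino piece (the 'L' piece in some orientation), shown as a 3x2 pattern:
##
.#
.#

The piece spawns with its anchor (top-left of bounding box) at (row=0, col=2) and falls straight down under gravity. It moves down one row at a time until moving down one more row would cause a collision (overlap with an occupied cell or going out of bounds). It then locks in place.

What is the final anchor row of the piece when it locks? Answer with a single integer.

Spawn at (row=0, col=2). Try each row:
  row 0: fits
  row 1: fits
  row 2: blocked -> lock at row 1

Answer: 1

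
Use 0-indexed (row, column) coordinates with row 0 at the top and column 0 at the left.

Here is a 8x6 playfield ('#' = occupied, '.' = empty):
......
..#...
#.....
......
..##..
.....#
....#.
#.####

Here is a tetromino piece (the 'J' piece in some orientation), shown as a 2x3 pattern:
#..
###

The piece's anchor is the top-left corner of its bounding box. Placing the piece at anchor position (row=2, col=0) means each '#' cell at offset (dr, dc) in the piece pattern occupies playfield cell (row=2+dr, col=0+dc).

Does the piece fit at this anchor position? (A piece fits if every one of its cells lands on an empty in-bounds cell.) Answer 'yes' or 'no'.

Check each piece cell at anchor (2, 0):
  offset (0,0) -> (2,0): occupied ('#') -> FAIL
  offset (1,0) -> (3,0): empty -> OK
  offset (1,1) -> (3,1): empty -> OK
  offset (1,2) -> (3,2): empty -> OK
All cells valid: no

Answer: no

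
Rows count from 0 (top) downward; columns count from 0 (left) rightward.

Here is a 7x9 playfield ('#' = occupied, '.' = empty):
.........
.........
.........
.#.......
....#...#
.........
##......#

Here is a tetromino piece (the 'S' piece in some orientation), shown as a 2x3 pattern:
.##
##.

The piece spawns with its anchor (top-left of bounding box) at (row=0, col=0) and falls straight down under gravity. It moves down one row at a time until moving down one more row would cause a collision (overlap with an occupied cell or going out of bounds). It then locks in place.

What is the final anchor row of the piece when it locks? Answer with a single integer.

Spawn at (row=0, col=0). Try each row:
  row 0: fits
  row 1: fits
  row 2: blocked -> lock at row 1

Answer: 1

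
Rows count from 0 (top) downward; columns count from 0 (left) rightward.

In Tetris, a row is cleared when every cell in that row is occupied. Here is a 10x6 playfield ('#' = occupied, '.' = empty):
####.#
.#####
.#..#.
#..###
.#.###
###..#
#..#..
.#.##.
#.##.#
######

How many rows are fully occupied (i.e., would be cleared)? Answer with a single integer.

Check each row:
  row 0: 1 empty cell -> not full
  row 1: 1 empty cell -> not full
  row 2: 4 empty cells -> not full
  row 3: 2 empty cells -> not full
  row 4: 2 empty cells -> not full
  row 5: 2 empty cells -> not full
  row 6: 4 empty cells -> not full
  row 7: 3 empty cells -> not full
  row 8: 2 empty cells -> not full
  row 9: 0 empty cells -> FULL (clear)
Total rows cleared: 1

Answer: 1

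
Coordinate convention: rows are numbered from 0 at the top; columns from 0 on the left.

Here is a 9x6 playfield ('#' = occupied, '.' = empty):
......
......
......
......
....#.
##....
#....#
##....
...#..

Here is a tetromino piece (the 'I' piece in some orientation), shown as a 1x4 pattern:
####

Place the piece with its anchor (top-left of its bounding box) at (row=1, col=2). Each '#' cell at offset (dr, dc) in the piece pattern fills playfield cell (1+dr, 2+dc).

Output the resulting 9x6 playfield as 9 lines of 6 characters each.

Answer: ......
..####
......
......
....#.
##....
#....#
##....
...#..

Derivation:
Fill (1+0,2+0) = (1,2)
Fill (1+0,2+1) = (1,3)
Fill (1+0,2+2) = (1,4)
Fill (1+0,2+3) = (1,5)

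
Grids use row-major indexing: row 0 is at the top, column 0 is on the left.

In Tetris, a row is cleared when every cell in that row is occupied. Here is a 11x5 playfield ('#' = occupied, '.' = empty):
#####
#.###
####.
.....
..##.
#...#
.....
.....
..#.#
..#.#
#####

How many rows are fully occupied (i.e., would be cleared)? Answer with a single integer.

Answer: 2

Derivation:
Check each row:
  row 0: 0 empty cells -> FULL (clear)
  row 1: 1 empty cell -> not full
  row 2: 1 empty cell -> not full
  row 3: 5 empty cells -> not full
  row 4: 3 empty cells -> not full
  row 5: 3 empty cells -> not full
  row 6: 5 empty cells -> not full
  row 7: 5 empty cells -> not full
  row 8: 3 empty cells -> not full
  row 9: 3 empty cells -> not full
  row 10: 0 empty cells -> FULL (clear)
Total rows cleared: 2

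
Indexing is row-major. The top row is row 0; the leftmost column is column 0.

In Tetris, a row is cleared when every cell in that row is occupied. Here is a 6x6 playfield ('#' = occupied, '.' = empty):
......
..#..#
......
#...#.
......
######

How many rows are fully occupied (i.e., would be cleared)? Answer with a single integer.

Answer: 1

Derivation:
Check each row:
  row 0: 6 empty cells -> not full
  row 1: 4 empty cells -> not full
  row 2: 6 empty cells -> not full
  row 3: 4 empty cells -> not full
  row 4: 6 empty cells -> not full
  row 5: 0 empty cells -> FULL (clear)
Total rows cleared: 1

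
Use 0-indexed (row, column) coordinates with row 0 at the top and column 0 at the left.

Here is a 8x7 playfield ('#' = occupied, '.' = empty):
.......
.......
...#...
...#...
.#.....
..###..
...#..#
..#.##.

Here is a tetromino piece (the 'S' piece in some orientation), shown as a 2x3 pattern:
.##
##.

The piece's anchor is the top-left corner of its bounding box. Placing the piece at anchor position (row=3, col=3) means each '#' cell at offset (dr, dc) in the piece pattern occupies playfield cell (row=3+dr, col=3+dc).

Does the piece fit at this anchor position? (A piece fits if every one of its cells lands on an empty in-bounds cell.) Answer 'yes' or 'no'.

Answer: yes

Derivation:
Check each piece cell at anchor (3, 3):
  offset (0,1) -> (3,4): empty -> OK
  offset (0,2) -> (3,5): empty -> OK
  offset (1,0) -> (4,3): empty -> OK
  offset (1,1) -> (4,4): empty -> OK
All cells valid: yes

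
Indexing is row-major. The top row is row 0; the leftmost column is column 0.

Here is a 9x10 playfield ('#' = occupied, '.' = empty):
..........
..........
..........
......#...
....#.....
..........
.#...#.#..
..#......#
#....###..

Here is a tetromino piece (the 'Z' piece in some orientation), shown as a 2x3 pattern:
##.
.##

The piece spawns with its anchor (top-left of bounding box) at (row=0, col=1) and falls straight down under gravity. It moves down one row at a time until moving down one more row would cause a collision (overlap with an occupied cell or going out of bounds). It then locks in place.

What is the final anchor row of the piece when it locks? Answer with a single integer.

Answer: 5

Derivation:
Spawn at (row=0, col=1). Try each row:
  row 0: fits
  row 1: fits
  row 2: fits
  row 3: fits
  row 4: fits
  row 5: fits
  row 6: blocked -> lock at row 5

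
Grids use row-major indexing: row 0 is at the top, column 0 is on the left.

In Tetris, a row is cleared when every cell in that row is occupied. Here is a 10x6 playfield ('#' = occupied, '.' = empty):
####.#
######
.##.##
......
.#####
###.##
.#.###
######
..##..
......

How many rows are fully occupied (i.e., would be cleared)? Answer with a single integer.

Answer: 2

Derivation:
Check each row:
  row 0: 1 empty cell -> not full
  row 1: 0 empty cells -> FULL (clear)
  row 2: 2 empty cells -> not full
  row 3: 6 empty cells -> not full
  row 4: 1 empty cell -> not full
  row 5: 1 empty cell -> not full
  row 6: 2 empty cells -> not full
  row 7: 0 empty cells -> FULL (clear)
  row 8: 4 empty cells -> not full
  row 9: 6 empty cells -> not full
Total rows cleared: 2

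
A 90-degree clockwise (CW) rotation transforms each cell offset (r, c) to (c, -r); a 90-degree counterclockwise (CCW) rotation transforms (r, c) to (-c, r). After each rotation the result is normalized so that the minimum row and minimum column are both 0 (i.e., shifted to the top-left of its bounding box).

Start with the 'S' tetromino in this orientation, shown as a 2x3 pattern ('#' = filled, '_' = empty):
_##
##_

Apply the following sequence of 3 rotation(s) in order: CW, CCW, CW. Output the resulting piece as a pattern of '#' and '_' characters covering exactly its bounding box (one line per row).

Start:
_##
##_
After rotation 1 (CW):
#_
##
_#
After rotation 2 (CCW):
_##
##_
After rotation 3 (CW):
#_
##
_#

Answer: #_
##
_#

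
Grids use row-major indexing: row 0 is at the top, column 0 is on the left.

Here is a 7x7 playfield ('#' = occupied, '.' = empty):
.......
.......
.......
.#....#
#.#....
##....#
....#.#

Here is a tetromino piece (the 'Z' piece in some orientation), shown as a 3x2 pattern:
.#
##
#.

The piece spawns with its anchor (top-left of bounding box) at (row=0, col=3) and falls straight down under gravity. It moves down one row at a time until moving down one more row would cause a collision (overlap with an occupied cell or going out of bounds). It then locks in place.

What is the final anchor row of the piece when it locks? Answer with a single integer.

Answer: 4

Derivation:
Spawn at (row=0, col=3). Try each row:
  row 0: fits
  row 1: fits
  row 2: fits
  row 3: fits
  row 4: fits
  row 5: blocked -> lock at row 4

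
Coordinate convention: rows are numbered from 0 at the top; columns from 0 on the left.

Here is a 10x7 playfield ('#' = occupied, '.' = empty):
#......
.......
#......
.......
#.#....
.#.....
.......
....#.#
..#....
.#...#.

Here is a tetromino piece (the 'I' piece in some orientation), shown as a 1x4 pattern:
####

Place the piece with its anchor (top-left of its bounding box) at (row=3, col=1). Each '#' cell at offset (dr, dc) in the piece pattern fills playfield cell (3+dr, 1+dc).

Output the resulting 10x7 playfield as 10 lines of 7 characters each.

Fill (3+0,1+0) = (3,1)
Fill (3+0,1+1) = (3,2)
Fill (3+0,1+2) = (3,3)
Fill (3+0,1+3) = (3,4)

Answer: #......
.......
#......
.####..
#.#....
.#.....
.......
....#.#
..#....
.#...#.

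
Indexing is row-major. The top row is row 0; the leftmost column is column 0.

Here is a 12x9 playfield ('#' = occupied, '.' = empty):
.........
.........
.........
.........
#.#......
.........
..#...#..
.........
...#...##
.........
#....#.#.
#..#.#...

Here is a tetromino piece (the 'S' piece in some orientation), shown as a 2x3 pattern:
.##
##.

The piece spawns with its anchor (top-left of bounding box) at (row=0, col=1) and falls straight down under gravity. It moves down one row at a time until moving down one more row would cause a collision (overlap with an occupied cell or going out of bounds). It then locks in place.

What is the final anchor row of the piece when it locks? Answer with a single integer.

Spawn at (row=0, col=1). Try each row:
  row 0: fits
  row 1: fits
  row 2: fits
  row 3: blocked -> lock at row 2

Answer: 2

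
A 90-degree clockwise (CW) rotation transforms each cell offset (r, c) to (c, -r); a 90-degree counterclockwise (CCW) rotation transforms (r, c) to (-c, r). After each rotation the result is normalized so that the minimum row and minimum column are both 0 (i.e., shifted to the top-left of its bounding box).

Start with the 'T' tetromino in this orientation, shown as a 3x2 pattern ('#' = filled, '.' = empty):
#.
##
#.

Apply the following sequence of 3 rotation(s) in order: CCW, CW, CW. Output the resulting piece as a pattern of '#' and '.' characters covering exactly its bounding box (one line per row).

Start:
#.
##
#.
After rotation 1 (CCW):
.#.
###
After rotation 2 (CW):
#.
##
#.
After rotation 3 (CW):
###
.#.

Answer: ###
.#.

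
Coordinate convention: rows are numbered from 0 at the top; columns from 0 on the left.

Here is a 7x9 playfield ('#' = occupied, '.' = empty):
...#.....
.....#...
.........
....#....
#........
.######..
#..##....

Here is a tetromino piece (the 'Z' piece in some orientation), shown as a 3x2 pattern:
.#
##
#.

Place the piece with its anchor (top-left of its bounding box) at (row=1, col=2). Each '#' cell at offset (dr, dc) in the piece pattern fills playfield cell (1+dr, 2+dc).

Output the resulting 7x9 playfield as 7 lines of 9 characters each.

Answer: ...#.....
...#.#...
..##.....
..#.#....
#........
.######..
#..##....

Derivation:
Fill (1+0,2+1) = (1,3)
Fill (1+1,2+0) = (2,2)
Fill (1+1,2+1) = (2,3)
Fill (1+2,2+0) = (3,2)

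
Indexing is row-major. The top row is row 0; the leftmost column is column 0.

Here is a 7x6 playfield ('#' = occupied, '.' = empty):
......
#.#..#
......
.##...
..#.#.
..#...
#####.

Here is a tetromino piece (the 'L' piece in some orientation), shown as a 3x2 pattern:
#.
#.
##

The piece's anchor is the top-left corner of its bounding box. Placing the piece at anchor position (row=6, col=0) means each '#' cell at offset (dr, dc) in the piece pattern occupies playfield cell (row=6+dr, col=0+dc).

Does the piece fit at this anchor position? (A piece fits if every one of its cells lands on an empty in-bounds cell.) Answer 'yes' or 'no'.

Check each piece cell at anchor (6, 0):
  offset (0,0) -> (6,0): occupied ('#') -> FAIL
  offset (1,0) -> (7,0): out of bounds -> FAIL
  offset (2,0) -> (8,0): out of bounds -> FAIL
  offset (2,1) -> (8,1): out of bounds -> FAIL
All cells valid: no

Answer: no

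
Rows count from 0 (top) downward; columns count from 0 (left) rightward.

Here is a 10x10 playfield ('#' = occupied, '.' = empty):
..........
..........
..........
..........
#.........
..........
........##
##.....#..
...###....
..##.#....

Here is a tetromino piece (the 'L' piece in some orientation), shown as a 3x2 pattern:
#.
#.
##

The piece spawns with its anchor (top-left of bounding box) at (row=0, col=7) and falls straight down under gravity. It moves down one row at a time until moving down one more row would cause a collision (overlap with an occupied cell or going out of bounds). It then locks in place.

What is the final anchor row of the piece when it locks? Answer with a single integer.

Spawn at (row=0, col=7). Try each row:
  row 0: fits
  row 1: fits
  row 2: fits
  row 3: fits
  row 4: blocked -> lock at row 3

Answer: 3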